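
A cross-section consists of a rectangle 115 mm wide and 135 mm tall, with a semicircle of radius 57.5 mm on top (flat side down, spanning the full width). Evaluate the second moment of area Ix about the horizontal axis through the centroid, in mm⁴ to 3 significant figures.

Decompose the section into non-overlapping parts with the origin at the bottom-left of its bounding rectangle.
Rectangular body: 115 × 135, A = 15 525 mm², y = 67.5 mm, Ī = 23 578 594 mm⁴.
Semicircular cap: semicircle r = 57.5, A = 5193.4 mm², y = 159.4 mm, Ī = 1 199 785 mm⁴.
Centroid: ȳ = ΣA·y / ΣA = 90.537 mm.
Transfer each piece to the horizontal axis through the centroid using Ī + A·d² with d = y − 90.537:
  rectangular body: d = -23.037 mm → contributes +31 817 982 mm⁴
  semicircular cap: d = 68.866 mm → contributes +25 830 158 mm⁴
Total I = 57 648 140 mm⁴.

Ix ≈ 5.76 × 10⁷ mm⁴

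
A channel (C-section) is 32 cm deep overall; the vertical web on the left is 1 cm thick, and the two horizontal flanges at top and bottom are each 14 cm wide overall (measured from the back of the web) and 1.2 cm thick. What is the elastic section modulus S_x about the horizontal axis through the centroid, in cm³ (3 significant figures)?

Break the section into simple shapes (no overlaps), measuring from the bottom-left corner of the bounding box.
Web: 1 × 32, A = 32 cm², y = 16 cm, Ī = 2730.7 cm⁴.
Top flange (beyond web): 13 × 1.2, A = 15.6 cm², y = 31.4 cm, Ī = 1.872 cm⁴.
Bottom flange (beyond web): 13 × 1.2, A = 15.6 cm², y = 0.6 cm, Ī = 1.872 cm⁴.
By symmetry the centroid is at mid-height, ȳ = 16 cm.
Transfer each piece to the horizontal axis through the centroid using Ī + A·d² with d = y − 16:
  web: d = 0 cm → contributes +2730.7 cm⁴
  top flange (beyond web): d = 15.4 cm → contributes +3701.6 cm⁴
  bottom flange (beyond web): d = -15.4 cm → contributes +3701.6 cm⁴
Total I = 10 134 cm⁴.
Extreme fibre distance c = 16 cm; S = I/c = 633.36 cm³.

S_x ≈ 633 cm³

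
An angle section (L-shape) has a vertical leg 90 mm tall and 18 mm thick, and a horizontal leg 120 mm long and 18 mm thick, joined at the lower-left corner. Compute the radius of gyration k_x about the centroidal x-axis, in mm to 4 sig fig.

Decompose the section into non-overlapping parts with the origin at the bottom-left of its bounding rectangle.
Vertical leg: 18 × 90, A = 1 620 mm², y = 45 mm, Ī = 1 093 500 mm⁴.
Horizontal leg (remainder): 102 × 18, A = 1 836 mm², y = 9 mm, Ī = 49 572 mm⁴.
Centroid: ȳ = ΣA·y / ΣA = 25.875 mm.
Transfer each piece to the centroidal x-axis using Ī + A·d² with d = y − 25.875:
  vertical leg: d = 19.125 mm → contributes +1 686 040 mm⁴
  horizontal leg (remainder): d = -16.875 mm → contributes +572 402 mm⁴
Total I = 2 258 442 mm⁴.
Radius of gyration: k = √(I/A) = √(2 258 442 / 3 456) = 25.5633 mm.

k_x ≈ 25.56 mm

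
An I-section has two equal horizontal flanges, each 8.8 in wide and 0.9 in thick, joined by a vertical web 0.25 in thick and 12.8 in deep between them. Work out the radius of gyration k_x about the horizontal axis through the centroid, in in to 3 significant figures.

k_x ≈ 6.43 in

Break the section into simple shapes (no overlaps), measuring from the bottom-left corner of the bounding box.
Bottom flange: 8.8 × 0.9, A = 7.92 in², y = 0.45 in, Ī = 0.5346 in⁴.
Web: 0.25 × 12.8, A = 3.2 in², y = 7.3 in, Ī = 43.691 in⁴.
Top flange: 8.8 × 0.9, A = 7.92 in², y = 14.15 in, Ī = 0.5346 in⁴.
By symmetry the centroid is at mid-height, ȳ = 7.3 in.
Transfer each piece to the horizontal axis through the centroid using Ī + A·d² with d = y − 7.3:
  bottom flange: d = -6.85 in → contributes +372.16 in⁴
  web: d = 0 in → contributes +43.691 in⁴
  top flange: d = 6.85 in → contributes +372.16 in⁴
Total I = 788.01 in⁴.
Radius of gyration: k = √(I/A) = √(788.01 / 19.04) = 6.4333 in.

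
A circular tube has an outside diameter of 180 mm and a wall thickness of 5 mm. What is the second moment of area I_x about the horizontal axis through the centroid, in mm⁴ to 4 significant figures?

Decompose the section into non-overlapping parts with the origin at the bottom-left of its bounding rectangle.
Outer circle: ⌀180, A = 25446.9 mm², y = 90 mm, Ī = 51 529 974 mm⁴.
Bore (subtracted): ⌀170, A = 22 698 mm², y = 90 mm, Ī = 40 998 275 mm⁴.
By symmetry the centroid is at mid-height, ȳ = 90 mm.
All pieces are centred on the horizontal axis through the centroid, so I = ΣĪ (holes subtracted) = 10 531 698 mm⁴.

I_x ≈ 1.053 × 10⁷ mm⁴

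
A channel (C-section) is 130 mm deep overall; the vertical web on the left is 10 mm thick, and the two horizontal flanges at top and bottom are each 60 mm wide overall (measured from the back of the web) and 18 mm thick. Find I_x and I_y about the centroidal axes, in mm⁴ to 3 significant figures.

Break the section into simple shapes (no overlaps), measuring from the bottom-left corner of the bounding box.
Web: 10 × 130, A = 1 300 mm², y = 65 mm, Ī = 1 830 833 mm⁴.
Top flange (beyond web): 50 × 18, A = 900 mm², y = 121 mm, Ī = 24 300 mm⁴.
Bottom flange (beyond web): 50 × 18, A = 900 mm², y = 9 mm, Ī = 24 300 mm⁴.
By symmetry the centroid is at mid-height, ȳ = 65 mm.
Transfer each piece to the centroidal x-axis using Ī + A·d² with d = y − 65:
  web: d = 0 mm → contributes +1 830 833 mm⁴
  top flange (beyond web): d = 56 mm → contributes +2 846 700 mm⁴
  bottom flange (beyond web): d = -56 mm → contributes +2 846 700 mm⁴
Total I = 7 524 233 mm⁴.
For the y-axis: x̄ = 22.419 mm.
Repeating about the centroidal y-axis gives I_y = 1 065 188 mm⁴.

I_x ≈ 7.52 × 10⁶ mm⁴, I_y ≈ 1.07 × 10⁶ mm⁴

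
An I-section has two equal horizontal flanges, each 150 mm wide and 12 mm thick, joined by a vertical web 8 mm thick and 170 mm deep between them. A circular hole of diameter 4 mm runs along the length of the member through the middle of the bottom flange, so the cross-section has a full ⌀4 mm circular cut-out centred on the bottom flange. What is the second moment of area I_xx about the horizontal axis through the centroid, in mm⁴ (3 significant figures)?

I_xx ≈ 3.30 × 10⁷ mm⁴

Treat the section as a set of non-overlapping primitives; coordinates are from the bounding-box lower-left.
Bottom flange: 150 × 12, A = 1 800 mm², y = 6 mm, Ī = 21 600 mm⁴.
Web: 8 × 170, A = 1 360 mm², y = 97 mm, Ī = 3 275 333 mm⁴.
Top flange: 150 × 12, A = 1 800 mm², y = 188 mm, Ī = 21 600 mm⁴.
Hole (subtracted): ⌀4, A = 12.566 mm², y = 6 mm, Ī = 12.566 mm⁴.
Centroid: ȳ = ΣA·y / ΣA = 97.231 mm.
Transfer each piece to the horizontal axis through the centroid using Ī + A·d² with d = y − 97.231:
  bottom flange: d = -91.231 mm → contributes +15 003 217 mm⁴
  web: d = -0.23114 mm → contributes +3 275 406 mm⁴
  top flange: d = 90.769 mm → contributes +14 851 775 mm⁴
  hole: d = -91.231 mm → contributes −104 604 mm⁴
Total I = 33 025 794 mm⁴.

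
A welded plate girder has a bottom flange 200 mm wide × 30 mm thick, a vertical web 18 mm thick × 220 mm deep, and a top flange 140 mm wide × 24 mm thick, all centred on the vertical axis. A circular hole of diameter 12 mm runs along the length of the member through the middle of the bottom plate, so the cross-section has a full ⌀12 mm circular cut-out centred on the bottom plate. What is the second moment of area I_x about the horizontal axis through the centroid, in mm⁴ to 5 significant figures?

I_x ≈ 1.5053 × 10⁸ mm⁴

Break the section into simple shapes (no overlaps), measuring from the bottom-left corner of the bounding box.
Bottom plate: 200 × 30, A = 6 000 mm², y = 15 mm, Ī = 450 000 mm⁴.
Web plate: 18 × 220, A = 3 960 mm², y = 140 mm, Ī = 15 972 000 mm⁴.
Top plate: 140 × 24, A = 3 360 mm², y = 262 mm, Ī = 161 280 mm⁴.
Hole (subtracted): ⌀12, A = 113.0973 mm², y = 15 mm, Ī = 1017.876 mm⁴.
Centroid: ȳ = ΣA·y / ΣA = 115.3203 mm.
Transfer each piece to the horizontal axis through the centroid using Ī + A·d² with d = y − 115.3203:
  bottom plate: d = -100.3203 mm → contributes +60 834 936 mm⁴
  web plate: d = 24.67973 mm → contributes +18 383 993 mm⁴
  top plate: d = 146.6797 mm → contributes +72 451 492 mm⁴
  hole: d = -100.3203 mm → contributes −1 139 247 mm⁴
Total I = 150 531 174 mm⁴.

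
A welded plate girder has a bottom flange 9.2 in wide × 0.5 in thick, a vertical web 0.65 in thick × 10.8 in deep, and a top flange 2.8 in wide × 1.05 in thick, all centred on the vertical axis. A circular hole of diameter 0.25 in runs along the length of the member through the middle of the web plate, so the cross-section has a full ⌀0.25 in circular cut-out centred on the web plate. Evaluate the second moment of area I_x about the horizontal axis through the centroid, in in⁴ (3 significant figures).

I_x ≈ 314 in⁴

Decompose the section into non-overlapping parts with the origin at the bottom-left of its bounding rectangle.
Bottom plate: 9.2 × 0.5, A = 4.6 in², y = 0.25 in, Ī = 0.095833 in⁴.
Web plate: 0.65 × 10.8, A = 7.02 in², y = 5.9 in, Ī = 68.234 in⁴.
Top plate: 2.8 × 1.05, A = 2.94 in², y = 11.825 in, Ī = 0.27011 in⁴.
Hole (subtracted): ⌀0.25, A = 0.049087 in², y = 5.9 in, Ī = 0.00019175 in⁴.
Centroid: ȳ = ΣA·y / ΣA = 5.3094 in.
Transfer each piece to the horizontal axis through the centroid using Ī + A·d² with d = y − 5.3094:
  bottom plate: d = -5.0594 in → contributes +117.84 in⁴
  web plate: d = 0.59062 in → contributes +70.683 in⁴
  top plate: d = 6.5156 in → contributes +125.08 in⁴
  hole: d = 0.59062 in → contributes −0.017315 in⁴
Total I = 313.59 in⁴.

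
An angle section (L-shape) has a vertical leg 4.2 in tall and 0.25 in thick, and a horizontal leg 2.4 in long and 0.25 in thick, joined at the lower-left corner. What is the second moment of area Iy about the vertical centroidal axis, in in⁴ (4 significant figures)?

Iy ≈ 0.7245 in⁴

Split into non-overlapping primitives; take the origin at the lower-left of the bounding box.
Vertical leg: 0.25 × 4.2, A = 1.05 in², x = 0.125 in, Ī = 0.00546875 in⁴.
Horizontal leg (remainder): 2.15 × 0.25, A = 0.5375 in², x = 1.325 in, Ī = 0.207049 in⁴.
Centroid: x̄ = ΣA·x / ΣA = 0.531299 in.
Transfer each piece to the vertical centroidal axis using Ī + A·d² with d = x − 0.531299:
  vertical leg: d = -0.406299 in → contributes +0.178802 in⁴
  horizontal leg (remainder): d = 0.793701 in → contributes +0.545653 in⁴
Total I = 0.724455 in⁴.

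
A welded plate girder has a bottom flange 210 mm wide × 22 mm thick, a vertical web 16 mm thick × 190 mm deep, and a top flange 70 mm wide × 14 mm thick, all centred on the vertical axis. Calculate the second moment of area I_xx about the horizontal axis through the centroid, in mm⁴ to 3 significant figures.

I_xx ≈ 5.39 × 10⁷ mm⁴

Split into non-overlapping primitives; take the origin at the lower-left of the bounding box.
Bottom plate: 210 × 22, A = 4 620 mm², y = 11 mm, Ī = 186 340 mm⁴.
Web plate: 16 × 190, A = 3 040 mm², y = 117 mm, Ī = 9 145 333 mm⁴.
Top plate: 70 × 14, A = 980 mm², y = 219 mm, Ī = 16 007 mm⁴.
Centroid: ȳ = ΣA·y / ΣA = 71.889 mm.
Transfer each piece to the horizontal axis through the centroid using Ī + A·d² with d = y − 71.889:
  bottom plate: d = -60.889 mm → contributes +17 314 790 mm⁴
  web plate: d = 45.111 mm → contributes +15 331 771 mm⁴
  top plate: d = 147.11 mm → contributes +21 224 852 mm⁴
Total I = 53 871 413 mm⁴.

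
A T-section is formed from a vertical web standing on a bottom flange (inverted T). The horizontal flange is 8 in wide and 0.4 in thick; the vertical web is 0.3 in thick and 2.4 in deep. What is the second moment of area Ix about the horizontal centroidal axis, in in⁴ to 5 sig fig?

Ix ≈ 1.5403 in⁴

Break the section into simple shapes (no overlaps), measuring from the bottom-left corner of the bounding box.
Flange: 8 × 0.4, A = 3.2 in², y = 0.2 in, Ī = 0.04266667 in⁴.
Web: 0.3 × 2.4, A = 0.72 in², y = 1.6 in, Ī = 0.3456 in⁴.
Centroid: ȳ = ΣA·y / ΣA = 0.4571429 in.
Transfer each piece to the horizontal centroidal axis using Ī + A·d² with d = y − 0.4571429:
  flange: d = -0.2571429 in → contributes +0.2542585 in⁴
  web: d = 1.142857 in → contributes +1.286008 in⁴
Total I = 1.540267 in⁴.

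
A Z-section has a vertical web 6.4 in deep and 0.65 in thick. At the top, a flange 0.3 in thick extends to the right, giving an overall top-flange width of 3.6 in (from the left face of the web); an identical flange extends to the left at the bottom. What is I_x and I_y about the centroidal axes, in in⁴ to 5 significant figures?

I_x ≈ 30.678 in⁴, I_y ≈ 7.1649 in⁴

Split into non-overlapping primitives; take the origin at the lower-left of the bounding box.
Web: 0.65 × 6.4, A = 4.16 in², y = 3.2 in, Ī = 14.19947 in⁴.
Top flange (beyond web): 2.95 × 0.3, A = 0.885 in², y = 6.25 in, Ī = 0.0066375 in⁴.
Bottom flange (beyond web): 2.95 × 0.3, A = 0.885 in², y = 0.15 in, Ī = 0.0066375 in⁴.
Centroid: ȳ = ΣA·y / ΣA = 3.2 in.
Transfer each piece to the centroidal x-axis using Ī + A·d² with d = y − 3.2:
  web: d = 0 in → contributes +14.19947 in⁴
  top flange (beyond web): d = 3.05 in → contributes +8.23935 in⁴
  bottom flange (beyond web): d = -3.05 in → contributes +8.23935 in⁴
Total I = 30.67817 in⁴.
For the y-axis: x̄ = 3.275 in.
Repeating about the centroidal y-axis gives I_y = 7.164885 in⁴.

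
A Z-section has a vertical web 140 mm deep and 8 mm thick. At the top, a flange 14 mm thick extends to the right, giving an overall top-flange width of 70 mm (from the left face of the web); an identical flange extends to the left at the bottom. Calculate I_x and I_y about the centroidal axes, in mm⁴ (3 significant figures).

I_x ≈ 8.75 × 10⁶ mm⁴, I_y ≈ 2.69 × 10⁶ mm⁴

Break the section into simple shapes (no overlaps), measuring from the bottom-left corner of the bounding box.
Web: 8 × 140, A = 1 120 mm², y = 70 mm, Ī = 1 829 333 mm⁴.
Top flange (beyond web): 62 × 14, A = 868 mm², y = 133 mm, Ī = 14 177 mm⁴.
Bottom flange (beyond web): 62 × 14, A = 868 mm², y = 7 mm, Ī = 14 177 mm⁴.
Centroid: ȳ = ΣA·y / ΣA = 70 mm.
Transfer each piece to the centroidal x-axis using Ī + A·d² with d = y − 70:
  web: d = 0 mm → contributes +1 829 333 mm⁴
  top flange (beyond web): d = 63 mm → contributes +3 459 269 mm⁴
  bottom flange (beyond web): d = -63 mm → contributes +3 459 269 mm⁴
Total I = 8 747 872 mm⁴.
For the y-axis: x̄ = 66 mm.
Repeating about the centroidal y-axis gives I_y = 2 688 672 mm⁴.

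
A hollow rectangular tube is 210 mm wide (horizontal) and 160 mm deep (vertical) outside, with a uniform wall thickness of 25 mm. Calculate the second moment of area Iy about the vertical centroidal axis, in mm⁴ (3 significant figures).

Iy ≈ 8.59 × 10⁷ mm⁴

Split into non-overlapping primitives; take the origin at the lower-left of the bounding box.
Outer rectangle: 210 × 160, A = 33 600 mm², x = 105 mm, Ī = 123 480 000 mm⁴.
Inner void (subtracted): 160 × 110, A = 17 600 mm², x = 105 mm, Ī = 37 546 667 mm⁴.
By symmetry the centroid is at mid-width, x̄ = 105 mm.
All pieces are centred on the vertical centroidal axis, so I = ΣĪ (holes subtracted) = 85 933 333 mm⁴.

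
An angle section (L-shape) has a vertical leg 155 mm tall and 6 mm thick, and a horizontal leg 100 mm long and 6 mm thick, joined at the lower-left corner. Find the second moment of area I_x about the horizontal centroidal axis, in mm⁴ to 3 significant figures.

Break the section into simple shapes (no overlaps), measuring from the bottom-left corner of the bounding box.
Vertical leg: 6 × 155, A = 930 mm², y = 77.5 mm, Ī = 1 861 938 mm⁴.
Horizontal leg (remainder): 94 × 6, A = 564 mm², y = 3 mm, Ī = 1 692 mm⁴.
Centroid: ȳ = ΣA·y / ΣA = 49.376 mm.
Transfer each piece to the horizontal centroidal axis using Ī + A·d² with d = y − 49.376:
  vertical leg: d = 28.124 mm → contributes +2 597 556 mm⁴
  horizontal leg (remainder): d = -46.376 mm → contributes +1 214 680 mm⁴
Total I = 3 812 235 mm⁴.

I_x ≈ 3.81 × 10⁶ mm⁴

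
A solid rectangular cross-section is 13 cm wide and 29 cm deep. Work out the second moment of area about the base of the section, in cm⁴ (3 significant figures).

I_base ≈ 1.06 × 10⁵ cm⁴

The section: 13 × 29, A = 377 cm², y = 14.5 cm, Ī = 26 421 cm⁴.
Transfer it to the base of the section using Ī + A·d² with d = y − 0:
  the section: d = 14.5 cm → contributes +105 686 cm⁴
Total I = 105 686 cm⁴.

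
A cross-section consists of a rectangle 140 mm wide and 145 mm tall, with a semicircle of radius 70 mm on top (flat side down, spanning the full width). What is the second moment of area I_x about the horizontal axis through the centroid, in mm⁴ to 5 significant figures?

I_x ≈ 9.6504 × 10⁷ mm⁴

Break the section into simple shapes (no overlaps), measuring from the bottom-left corner of the bounding box.
Rectangular body: 140 × 145, A = 20 300 mm², y = 72.5 mm, Ī = 35 567 292 mm⁴.
Semicircular cap: semicircle r = 70, A = 7696.902 mm², y = 174.7089 mm, Ī = 2 635 265 mm⁴.
Centroid: ȳ = ΣA·y / ΣA = 100.5993 mm.
Transfer each piece to the horizontal axis through the centroid using Ī + A·d² with d = y − 100.5993:
  rectangular body: d = -28.09925 mm → contributes +51 595 524 mm⁴
  semicircular cap: d = 74.10967 mm → contributes +44 908 521 mm⁴
Total I = 96 504 044 mm⁴.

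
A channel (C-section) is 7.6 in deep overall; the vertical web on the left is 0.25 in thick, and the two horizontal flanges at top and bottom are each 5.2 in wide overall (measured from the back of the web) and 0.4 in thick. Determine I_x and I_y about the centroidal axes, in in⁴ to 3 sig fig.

Treat the section as a set of non-overlapping primitives; coordinates are from the bounding-box lower-left.
Web: 0.25 × 7.6, A = 1.9 in², y = 3.8 in, Ī = 9.1453 in⁴.
Top flange (beyond web): 4.95 × 0.4, A = 1.98 in², y = 7.4 in, Ī = 0.0264 in⁴.
Bottom flange (beyond web): 4.95 × 0.4, A = 1.98 in², y = 0.2 in, Ī = 0.0264 in⁴.
By symmetry the centroid is at mid-height, ȳ = 3.8 in.
Transfer each piece to the centroidal x-axis using Ī + A·d² with d = y − 3.8:
  web: d = 0 in → contributes +9.1453 in⁴
  top flange (beyond web): d = 3.6 in → contributes +25.687 in⁴
  bottom flange (beyond web): d = -3.6 in → contributes +25.687 in⁴
Total I = 60.52 in⁴.
For the y-axis: x̄ = 1.882 in.
Repeating about the centroidal y-axis gives I_y = 16.775 in⁴.

I_x ≈ 60.5 in⁴, I_y ≈ 16.8 in⁴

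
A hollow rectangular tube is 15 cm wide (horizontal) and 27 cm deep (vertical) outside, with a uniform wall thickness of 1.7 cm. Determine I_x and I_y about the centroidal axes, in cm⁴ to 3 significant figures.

Decompose the section into non-overlapping parts with the origin at the bottom-left of its bounding rectangle.
Outer rectangle: 15 × 27, A = 405 cm², y = 13.5 cm, Ī = 24 604 cm⁴.
Inner void (subtracted): 11.6 × 23.6, A = 273.76 cm², y = 13.5 cm, Ī = 12 706 cm⁴.
By symmetry the centroid is at mid-height, ȳ = 13.5 cm.
All pieces are centred on the centroidal x-axis, so I = ΣĪ (holes subtracted) = 11 898 cm⁴.
Repeating about the centroidal y-axis gives I_y = 4 524 cm⁴.

I_x ≈ 1.19 × 10⁴ cm⁴, I_y ≈ 4520 cm⁴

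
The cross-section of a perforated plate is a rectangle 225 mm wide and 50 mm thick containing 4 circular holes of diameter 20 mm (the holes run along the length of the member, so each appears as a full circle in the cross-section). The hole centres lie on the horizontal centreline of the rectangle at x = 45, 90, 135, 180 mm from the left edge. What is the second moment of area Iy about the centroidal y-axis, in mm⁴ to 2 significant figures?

Iy ≈ 4.4 × 10⁷ mm⁴

Split into non-overlapping primitives; take the origin at the lower-left of the bounding box.
Plate: 225 × 50, A = 11 250 mm², x = 112.5 mm, Ī = 47 460 938 mm⁴.
Hole 1 (subtracted): ⌀20, A = 314.2 mm², x = 45 mm, Ī = 7 854 mm⁴.
Hole 2 (subtracted): ⌀20, A = 314.2 mm², x = 90 mm, Ī = 7 854 mm⁴.
Hole 3 (subtracted): ⌀20, A = 314.2 mm², x = 135 mm, Ī = 7 854 mm⁴.
Hole 4 (subtracted): ⌀20, A = 314.2 mm², x = 180 mm, Ī = 7 854 mm⁴.
By symmetry the centroid is at mid-width, x̄ = 112.5 mm.
Transfer each piece to the centroidal y-axis using Ī + A·d² with d = x − 112.5:
  plate: d = 0 mm → contributes +47 460 938 mm⁴
  hole 1: d = -67.5 mm → contributes −1 439 242 mm⁴
  hole 2: d = -22.5 mm → contributes −166 897 mm⁴
  hole 3: d = 22.5 mm → contributes −166 897 mm⁴
  hole 4: d = 67.5 mm → contributes −1 439 242 mm⁴
Total I = 44 248 659 mm⁴.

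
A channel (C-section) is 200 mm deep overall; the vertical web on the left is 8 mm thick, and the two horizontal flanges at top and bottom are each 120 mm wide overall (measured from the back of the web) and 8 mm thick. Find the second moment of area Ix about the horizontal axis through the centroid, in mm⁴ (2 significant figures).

Decompose the section into non-overlapping parts with the origin at the bottom-left of its bounding rectangle.
Web: 8 × 200, A = 1 600 mm², y = 100 mm, Ī = 5 333 333 mm⁴.
Top flange (beyond web): 112 × 8, A = 896 mm², y = 196 mm, Ī = 4 779 mm⁴.
Bottom flange (beyond web): 112 × 8, A = 896 mm², y = 4 mm, Ī = 4 779 mm⁴.
By symmetry the centroid is at mid-height, ȳ = 100 mm.
Transfer each piece to the horizontal axis through the centroid using Ī + A·d² with d = y − 100:
  web: d = 0 mm → contributes +5 333 333 mm⁴
  top flange (beyond web): d = 96 mm → contributes +8 262 315 mm⁴
  bottom flange (beyond web): d = -96 mm → contributes +8 262 315 mm⁴
Total I = 21 857 963 mm⁴.

Ix ≈ 2.2 × 10⁷ mm⁴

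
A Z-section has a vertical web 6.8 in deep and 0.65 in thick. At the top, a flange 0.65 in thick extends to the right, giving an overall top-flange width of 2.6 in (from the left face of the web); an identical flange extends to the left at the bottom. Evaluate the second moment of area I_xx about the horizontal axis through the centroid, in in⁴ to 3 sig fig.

Decompose the section into non-overlapping parts with the origin at the bottom-left of its bounding rectangle.
Web: 0.65 × 6.8, A = 4.42 in², y = 3.4 in, Ī = 17.032 in⁴.
Top flange (beyond web): 1.95 × 0.65, A = 1.2675 in², y = 6.475 in, Ī = 0.044627 in⁴.
Bottom flange (beyond web): 1.95 × 0.65, A = 1.2675 in², y = 0.325 in, Ī = 0.044627 in⁴.
Centroid: ȳ = ΣA·y / ΣA = 3.4 in.
Transfer each piece to the horizontal axis through the centroid using Ī + A·d² with d = y − 3.4:
  web: d = 0 in → contributes +17.032 in⁴
  top flange (beyond web): d = 3.075 in → contributes +12.03 in⁴
  bottom flange (beyond web): d = -3.075 in → contributes +12.03 in⁴
Total I = 41.091 in⁴.

I_xx ≈ 41.1 in⁴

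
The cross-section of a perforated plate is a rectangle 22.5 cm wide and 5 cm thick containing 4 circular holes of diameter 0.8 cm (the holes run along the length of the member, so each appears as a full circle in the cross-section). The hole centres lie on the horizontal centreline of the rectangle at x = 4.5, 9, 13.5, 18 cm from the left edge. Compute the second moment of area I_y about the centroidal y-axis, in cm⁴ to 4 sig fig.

Split into non-overlapping primitives; take the origin at the lower-left of the bounding box.
Plate: 22.5 × 5, A = 112.5 cm², x = 11.25 cm, Ī = 4746.09 cm⁴.
Hole 1 (subtracted): ⌀0.8, A = 0.502655 cm², x = 4.5 cm, Ī = 0.0201062 cm⁴.
Hole 2 (subtracted): ⌀0.8, A = 0.502655 cm², x = 9 cm, Ī = 0.0201062 cm⁴.
Hole 3 (subtracted): ⌀0.8, A = 0.502655 cm², x = 13.5 cm, Ī = 0.0201062 cm⁴.
Hole 4 (subtracted): ⌀0.8, A = 0.502655 cm², x = 18 cm, Ī = 0.0201062 cm⁴.
By symmetry the centroid is at mid-width, x̄ = 11.25 cm.
Transfer each piece to the centroidal y-axis using Ī + A·d² with d = x − 11.25:
  plate: d = 0 cm → contributes +4746.09 cm⁴
  hole 1: d = -6.75 cm → contributes −22.9223 cm⁴
  hole 2: d = -2.25 cm → contributes −2.5648 cm⁴
  hole 3: d = 2.25 cm → contributes −2.5648 cm⁴
  hole 4: d = 6.75 cm → contributes −22.9223 cm⁴
Total I = 4695.12 cm⁴.

I_y ≈ 4695 cm⁴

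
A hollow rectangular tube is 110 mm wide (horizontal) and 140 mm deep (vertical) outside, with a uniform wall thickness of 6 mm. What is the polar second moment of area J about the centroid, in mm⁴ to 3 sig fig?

J ≈ 1.35 × 10⁷ mm⁴

Decompose the section into non-overlapping parts with the origin at the bottom-left of its bounding rectangle.
Outer rectangle: 110 × 140, A = 15 400 mm², y = 70 mm, Ī = 25 153 333 mm⁴.
Inner void (subtracted): 98 × 128, A = 12 544 mm², y = 70 mm, Ī = 17 126 741 mm⁴.
By symmetry the centroid is at mid-height, ȳ = 70 mm.
All pieces are centred on the centroidal x-axis, so I = ΣĪ (holes subtracted) = 8 026 592 mm⁴.
Repeating about the centroidal y-axis gives I_y = 5 488 952 mm⁴.
Polar second moment: J = I_x + I_y = 13 515 544 mm⁴.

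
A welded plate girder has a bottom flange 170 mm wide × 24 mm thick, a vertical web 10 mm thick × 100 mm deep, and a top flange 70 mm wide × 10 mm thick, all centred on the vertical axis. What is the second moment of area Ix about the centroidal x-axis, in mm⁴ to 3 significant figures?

Break the section into simple shapes (no overlaps), measuring from the bottom-left corner of the bounding box.
Bottom plate: 170 × 24, A = 4 080 mm², y = 12 mm, Ī = 195 840 mm⁴.
Web plate: 10 × 100, A = 1 000 mm², y = 74 mm, Ī = 833 333 mm⁴.
Top plate: 70 × 10, A = 700 mm², y = 129 mm, Ī = 5833.3 mm⁴.
Centroid: ȳ = ΣA·y / ΣA = 36.896 mm.
Transfer each piece to the centroidal x-axis using Ī + A·d² with d = y − 36.896:
  bottom plate: d = -24.896 mm → contributes +2 724 707 mm⁴
  web plate: d = 37.104 mm → contributes +2 210 026 mm⁴
  top plate: d = 92.104 mm → contributes +5 944 011 mm⁴
Total I = 10 878 744 mm⁴.

Ix ≈ 1.09 × 10⁷ mm⁴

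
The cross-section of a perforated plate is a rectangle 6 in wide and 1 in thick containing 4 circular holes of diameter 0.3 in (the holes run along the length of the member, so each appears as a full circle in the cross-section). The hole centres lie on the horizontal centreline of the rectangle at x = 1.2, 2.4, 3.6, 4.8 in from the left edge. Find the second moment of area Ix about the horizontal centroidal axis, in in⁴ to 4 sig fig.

Treat the section as a set of non-overlapping primitives; coordinates are from the bounding-box lower-left.
Plate: 6 × 1, A = 6 in², y = 0.5 in, Ī = 0.5 in⁴.
Hole 1 (subtracted): ⌀0.3, A = 0.0706858 in², y = 0.5 in, Ī = 0.000397608 in⁴.
Hole 2 (subtracted): ⌀0.3, A = 0.0706858 in², y = 0.5 in, Ī = 0.000397608 in⁴.
Hole 3 (subtracted): ⌀0.3, A = 0.0706858 in², y = 0.5 in, Ī = 0.000397608 in⁴.
Hole 4 (subtracted): ⌀0.3, A = 0.0706858 in², y = 0.5 in, Ī = 0.000397608 in⁴.
By symmetry the centroid is at mid-height, ȳ = 0.5 in.
All pieces are centred on the horizontal centroidal axis, so I = ΣĪ (holes subtracted) = 0.49841 in⁴.

Ix ≈ 0.4984 in⁴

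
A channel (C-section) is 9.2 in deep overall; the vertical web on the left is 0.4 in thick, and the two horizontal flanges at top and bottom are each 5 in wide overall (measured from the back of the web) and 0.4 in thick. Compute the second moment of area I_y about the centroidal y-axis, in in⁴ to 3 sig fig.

I_y ≈ 18.0 in⁴

Treat the section as a set of non-overlapping primitives; coordinates are from the bounding-box lower-left.
Web: 0.4 × 9.2, A = 3.68 in², x = 0.2 in, Ī = 0.049067 in⁴.
Top flange (beyond web): 4.6 × 0.4, A = 1.84 in², x = 2.7 in, Ī = 3.2445 in⁴.
Bottom flange (beyond web): 4.6 × 0.4, A = 1.84 in², x = 2.7 in, Ī = 3.2445 in⁴.
Centroid: x̄ = ΣA·x / ΣA = 1.45 in.
Transfer each piece to the centroidal y-axis using Ī + A·d² with d = x − 1.45:
  web: d = -1.25 in → contributes +5.7991 in⁴
  top flange (beyond web): d = 1.25 in → contributes +6.1195 in⁴
  bottom flange (beyond web): d = 1.25 in → contributes +6.1195 in⁴
Total I = 18.038 in⁴.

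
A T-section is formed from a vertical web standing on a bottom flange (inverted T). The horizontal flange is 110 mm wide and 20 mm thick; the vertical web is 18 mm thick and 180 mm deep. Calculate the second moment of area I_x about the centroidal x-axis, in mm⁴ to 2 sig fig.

I_x ≈ 2.2 × 10⁷ mm⁴

Split into non-overlapping primitives; take the origin at the lower-left of the bounding box.
Flange: 110 × 20, A = 2 200 mm², y = 10 mm, Ī = 73 333 mm⁴.
Web: 18 × 180, A = 3 240 mm², y = 110 mm, Ī = 8 748 000 mm⁴.
Centroid: ȳ = ΣA·y / ΣA = 69.56 mm.
Transfer each piece to the centroidal x-axis using Ī + A·d² with d = y − 69.56:
  flange: d = -59.56 mm → contributes +7 877 291 mm⁴
  web: d = 40.44 mm → contributes +14 046 984 mm⁴
Total I = 21 924 275 mm⁴.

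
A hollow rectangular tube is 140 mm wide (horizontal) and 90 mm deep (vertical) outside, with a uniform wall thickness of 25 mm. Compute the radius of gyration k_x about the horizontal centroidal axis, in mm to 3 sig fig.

k_x ≈ 29.9 mm

Treat the section as a set of non-overlapping primitives; coordinates are from the bounding-box lower-left.
Outer rectangle: 140 × 90, A = 12 600 mm², y = 45 mm, Ī = 8 505 000 mm⁴.
Inner void (subtracted): 90 × 40, A = 3 600 mm², y = 45 mm, Ī = 480 000 mm⁴.
By symmetry the centroid is at mid-height, ȳ = 45 mm.
All pieces are centred on the horizontal centroidal axis, so I = ΣĪ (holes subtracted) = 8 025 000 mm⁴.
Radius of gyration: k = √(I/A) = √(8 025 000 / 9 000) = 29.861 mm.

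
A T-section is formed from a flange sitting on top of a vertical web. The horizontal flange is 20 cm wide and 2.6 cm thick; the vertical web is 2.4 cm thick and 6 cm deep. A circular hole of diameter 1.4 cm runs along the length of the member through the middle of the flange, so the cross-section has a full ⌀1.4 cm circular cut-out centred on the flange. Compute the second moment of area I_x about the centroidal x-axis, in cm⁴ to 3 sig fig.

Split into non-overlapping primitives; take the origin at the lower-left of the bounding box.
Flange: 20 × 2.6, A = 52 cm², y = 7.3 cm, Ī = 29.293 cm⁴.
Web: 2.4 × 6, A = 14.4 cm², y = 3 cm, Ī = 43.2 cm⁴.
Hole (subtracted): ⌀1.4, A = 1.5394 cm², y = 7.3 cm, Ī = 0.18857 cm⁴.
Centroid: ȳ = ΣA·y / ΣA = 6.3453 cm.
Transfer each piece to the centroidal x-axis using Ī + A·d² with d = y − 6.3453:
  flange: d = 0.95466 cm → contributes +76.685 cm⁴
  web: d = -3.3453 cm → contributes +204.35 cm⁴
  hole: d = 0.95466 cm → contributes −1.5915 cm⁴
Total I = 279.45 cm⁴.

I_x ≈ 279 cm⁴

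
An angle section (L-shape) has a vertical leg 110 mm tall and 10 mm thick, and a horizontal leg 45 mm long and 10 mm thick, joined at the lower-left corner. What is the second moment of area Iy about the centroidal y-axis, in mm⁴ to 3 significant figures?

Iy ≈ 1.79 × 10⁵ mm⁴

Split into non-overlapping primitives; take the origin at the lower-left of the bounding box.
Vertical leg: 10 × 110, A = 1 100 mm², x = 5 mm, Ī = 9166.7 mm⁴.
Horizontal leg (remainder): 35 × 10, A = 350 mm², x = 27.5 mm, Ī = 35 729 mm⁴.
Centroid: x̄ = ΣA·x / ΣA = 10.431 mm.
Transfer each piece to the centroidal y-axis using Ī + A·d² with d = x − 10.431:
  vertical leg: d = -5.431 mm → contributes +41 612 mm⁴
  horizontal leg (remainder): d = 17.069 mm → contributes +137 702 mm⁴
Total I = 179 314 mm⁴.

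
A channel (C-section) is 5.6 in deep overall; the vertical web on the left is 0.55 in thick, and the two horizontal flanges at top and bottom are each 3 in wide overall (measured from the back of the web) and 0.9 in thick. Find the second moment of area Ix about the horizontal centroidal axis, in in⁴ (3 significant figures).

Break the section into simple shapes (no overlaps), measuring from the bottom-left corner of the bounding box.
Web: 0.55 × 5.6, A = 3.08 in², y = 2.8 in, Ī = 8.0491 in⁴.
Top flange (beyond web): 2.45 × 0.9, A = 2.205 in², y = 5.15 in, Ī = 0.14884 in⁴.
Bottom flange (beyond web): 2.45 × 0.9, A = 2.205 in², y = 0.45 in, Ī = 0.14884 in⁴.
By symmetry the centroid is at mid-height, ȳ = 2.8 in.
Transfer each piece to the horizontal centroidal axis using Ī + A·d² with d = y − 2.8:
  web: d = 0 in → contributes +8.0491 in⁴
  top flange (beyond web): d = 2.35 in → contributes +12.326 in⁴
  bottom flange (beyond web): d = -2.35 in → contributes +12.326 in⁴
Total I = 32.701 in⁴.

Ix ≈ 32.7 in⁴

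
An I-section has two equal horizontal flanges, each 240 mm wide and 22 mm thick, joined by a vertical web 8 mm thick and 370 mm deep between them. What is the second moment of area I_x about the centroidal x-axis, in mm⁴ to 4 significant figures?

Treat the section as a set of non-overlapping primitives; coordinates are from the bounding-box lower-left.
Bottom flange: 240 × 22, A = 5 280 mm², y = 11 mm, Ī = 212 960 mm⁴.
Web: 8 × 370, A = 2 960 mm², y = 207 mm, Ī = 33 768 667 mm⁴.
Top flange: 240 × 22, A = 5 280 mm², y = 403 mm, Ī = 212 960 mm⁴.
By symmetry the centroid is at mid-height, ȳ = 207 mm.
Transfer each piece to the centroidal x-axis using Ī + A·d² with d = y − 207:
  bottom flange: d = -196 mm → contributes +203 049 440 mm⁴
  web: d = 0 mm → contributes +33 768 667 mm⁴
  top flange: d = 196 mm → contributes +203 049 440 mm⁴
Total I = 439 867 547 mm⁴.

I_x ≈ 4.399 × 10⁸ mm⁴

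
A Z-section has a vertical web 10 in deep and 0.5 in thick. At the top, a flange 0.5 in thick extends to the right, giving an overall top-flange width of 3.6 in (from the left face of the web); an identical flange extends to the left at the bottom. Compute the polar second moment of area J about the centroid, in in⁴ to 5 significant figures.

J ≈ 124.31 in⁴

Split into non-overlapping primitives; take the origin at the lower-left of the bounding box.
Web: 0.5 × 10, A = 5 in², y = 5 in, Ī = 41.66667 in⁴.
Top flange (beyond web): 3.1 × 0.5, A = 1.55 in², y = 9.75 in, Ī = 0.03229167 in⁴.
Bottom flange (beyond web): 3.1 × 0.5, A = 1.55 in², y = 0.25 in, Ī = 0.03229167 in⁴.
Centroid: ȳ = ΣA·y / ΣA = 5 in.
Transfer each piece to the centroidal x-axis using Ī + A·d² with d = y − 5:
  web: d = 0 in → contributes +41.66667 in⁴
  top flange (beyond web): d = 4.75 in → contributes +35.00417 in⁴
  bottom flange (beyond web): d = -4.75 in → contributes +35.00417 in⁴
Total I = 111.675 in⁴.
For the y-axis: x̄ = 3.35 in.
Repeating about the centroidal y-axis gives I_y = 12.63075 in⁴.
Polar second moment: J = I_x + I_y = 124.3058 in⁴.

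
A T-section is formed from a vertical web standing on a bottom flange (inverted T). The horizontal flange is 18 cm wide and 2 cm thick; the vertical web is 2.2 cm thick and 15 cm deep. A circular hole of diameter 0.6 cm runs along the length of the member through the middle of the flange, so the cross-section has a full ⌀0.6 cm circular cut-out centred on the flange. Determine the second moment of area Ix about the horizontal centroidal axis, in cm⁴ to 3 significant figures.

Ix ≈ 1870 cm⁴

Treat the section as a set of non-overlapping primitives; coordinates are from the bounding-box lower-left.
Flange: 18 × 2, A = 36 cm², y = 1 cm, Ī = 12 cm⁴.
Web: 2.2 × 15, A = 33 cm², y = 9.5 cm, Ī = 618.75 cm⁴.
Hole (subtracted): ⌀0.6, A = 0.28274 cm², y = 1 cm, Ī = 0.0063617 cm⁴.
Centroid: ȳ = ΣA·y / ΣA = 5.0819 cm.
Transfer each piece to the horizontal centroidal axis using Ī + A·d² with d = y − 5.0819:
  flange: d = -4.0819 cm → contributes +611.84 cm⁴
  web: d = 4.4181 cm → contributes +1262.9 cm⁴
  hole: d = -4.0819 cm → contributes −4.7175 cm⁴
Total I = 1 870 cm⁴.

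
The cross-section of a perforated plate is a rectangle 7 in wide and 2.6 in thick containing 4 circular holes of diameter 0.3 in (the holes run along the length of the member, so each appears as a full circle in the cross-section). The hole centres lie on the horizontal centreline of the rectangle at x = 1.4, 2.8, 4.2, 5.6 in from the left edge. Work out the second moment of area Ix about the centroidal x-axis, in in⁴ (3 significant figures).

Split into non-overlapping primitives; take the origin at the lower-left of the bounding box.
Plate: 7 × 2.6, A = 18.2 in², y = 1.3 in, Ī = 10.253 in⁴.
Hole 1 (subtracted): ⌀0.3, A = 0.070686 in², y = 1.3 in, Ī = 0.00039761 in⁴.
Hole 2 (subtracted): ⌀0.3, A = 0.070686 in², y = 1.3 in, Ī = 0.00039761 in⁴.
Hole 3 (subtracted): ⌀0.3, A = 0.070686 in², y = 1.3 in, Ī = 0.00039761 in⁴.
Hole 4 (subtracted): ⌀0.3, A = 0.070686 in², y = 1.3 in, Ī = 0.00039761 in⁴.
By symmetry the centroid is at mid-height, ȳ = 1.3 in.
All pieces are centred on the centroidal x-axis, so I = ΣĪ (holes subtracted) = 10.251 in⁴.

Ix ≈ 10.3 in⁴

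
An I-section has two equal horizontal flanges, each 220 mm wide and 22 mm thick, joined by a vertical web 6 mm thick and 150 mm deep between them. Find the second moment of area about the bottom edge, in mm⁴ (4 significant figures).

Split into non-overlapping primitives; take the origin at the lower-left of the bounding box.
Bottom flange: 220 × 22, A = 4 840 mm², y = 11 mm, Ī = 195 213 mm⁴.
Web: 6 × 150, A = 900 mm², y = 97 mm, Ī = 1 687 500 mm⁴.
Top flange: 220 × 22, A = 4 840 mm², y = 183 mm, Ī = 195 213 mm⁴.
Transfer each piece to the bottom edge using Ī + A·d² with d = y − 0:
  bottom flange: d = 11 mm → contributes +780 853 mm⁴
  web: d = 97 mm → contributes +10 155 600 mm⁴
  top flange: d = 183 mm → contributes +162 281 973 mm⁴
Total I = 173 218 427 mm⁴.

I_base ≈ 1.732 × 10⁸ mm⁴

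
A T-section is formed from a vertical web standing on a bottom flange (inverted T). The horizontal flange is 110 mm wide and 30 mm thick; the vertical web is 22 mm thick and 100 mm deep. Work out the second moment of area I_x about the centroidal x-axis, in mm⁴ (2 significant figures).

I_x ≈ 7.7 × 10⁶ mm⁴

Split into non-overlapping primitives; take the origin at the lower-left of the bounding box.
Flange: 110 × 30, A = 3 300 mm², y = 15 mm, Ī = 247 500 mm⁴.
Web: 22 × 100, A = 2 200 mm², y = 80 mm, Ī = 1 833 333 mm⁴.
Centroid: ȳ = ΣA·y / ΣA = 41 mm.
Transfer each piece to the centroidal x-axis using Ī + A·d² with d = y − 41:
  flange: d = -26 mm → contributes +2 478 300 mm⁴
  web: d = 39 mm → contributes +5 179 533 mm⁴
Total I = 7 657 833 mm⁴.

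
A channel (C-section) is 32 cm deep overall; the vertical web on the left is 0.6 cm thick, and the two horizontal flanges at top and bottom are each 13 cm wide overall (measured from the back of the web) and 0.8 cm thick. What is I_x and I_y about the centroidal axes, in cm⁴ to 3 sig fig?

Treat the section as a set of non-overlapping primitives; coordinates are from the bounding-box lower-left.
Web: 0.6 × 32, A = 19.2 cm², y = 16 cm, Ī = 1638.4 cm⁴.
Top flange (beyond web): 12.4 × 0.8, A = 9.92 cm², y = 31.6 cm, Ī = 0.52907 cm⁴.
Bottom flange (beyond web): 12.4 × 0.8, A = 9.92 cm², y = 0.4 cm, Ī = 0.52907 cm⁴.
By symmetry the centroid is at mid-height, ȳ = 16 cm.
Transfer each piece to the centroidal x-axis using Ī + A·d² with d = y − 16:
  web: d = 0 cm → contributes +1638.4 cm⁴
  top flange (beyond web): d = 15.6 cm → contributes +2414.7 cm⁴
  bottom flange (beyond web): d = -15.6 cm → contributes +2414.7 cm⁴
Total I = 6467.7 cm⁴.
For the y-axis: x̄ = 3.6033 cm.
Repeating about the centroidal y-axis gives I_y = 667.04 cm⁴.

I_x ≈ 6470 cm⁴, I_y ≈ 667 cm⁴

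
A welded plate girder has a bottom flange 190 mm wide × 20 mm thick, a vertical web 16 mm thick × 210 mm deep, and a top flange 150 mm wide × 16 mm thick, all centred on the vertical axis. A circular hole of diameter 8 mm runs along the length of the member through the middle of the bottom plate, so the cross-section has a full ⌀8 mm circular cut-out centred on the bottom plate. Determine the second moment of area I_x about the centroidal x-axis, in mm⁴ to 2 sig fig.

Split into non-overlapping primitives; take the origin at the lower-left of the bounding box.
Bottom plate: 190 × 20, A = 3 800 mm², y = 10 mm, Ī = 126 667 mm⁴.
Web plate: 16 × 210, A = 3 360 mm², y = 125 mm, Ī = 12 348 000 mm⁴.
Top plate: 150 × 16, A = 2 400 mm², y = 238 mm, Ī = 51 200 mm⁴.
Hole (subtracted): ⌀8, A = 50.27 mm², y = 10 mm, Ī = 201.1 mm⁴.
Centroid: ȳ = ΣA·y / ΣA = 108.2 mm.
Transfer each piece to the centroidal x-axis using Ī + A·d² with d = y − 108.2:
  bottom plate: d = -98.17 mm → contributes +36 750 896 mm⁴
  web plate: d = 16.83 mm → contributes +13 299 367 mm⁴
  top plate: d = 129.8 mm → contributes +40 503 265 mm⁴
  hole: d = -98.17 mm → contributes −484 658 mm⁴
Total I = 90 068 871 mm⁴.

I_x ≈ 9.0 × 10⁷ mm⁴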